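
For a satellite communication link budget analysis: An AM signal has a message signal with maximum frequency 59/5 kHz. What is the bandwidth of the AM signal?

In AM (double-sideband), the bandwidth is twice the message frequency.
BW = 2 * f_m = 2 * 59/5 kHz = 118/5 kHz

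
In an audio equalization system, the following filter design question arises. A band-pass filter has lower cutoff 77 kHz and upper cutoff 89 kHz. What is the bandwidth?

Bandwidth = f_high - f_low
= 89 kHz - 77 kHz = 12 kHz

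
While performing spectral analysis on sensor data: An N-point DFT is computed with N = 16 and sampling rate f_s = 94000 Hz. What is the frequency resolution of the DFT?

DFT frequency resolution = f_s / N
= 94000 / 16 = 5875 Hz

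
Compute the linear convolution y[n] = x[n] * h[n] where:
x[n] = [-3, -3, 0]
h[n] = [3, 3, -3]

y[n] = sum_k x[k]*h[n-k]. Output length = len(x) + len(h) - 1 = 3 + 3 - 1 = 5.
y[0] = -3*3 = -9
y[1] = -3*3 + -3*3 = -18
y[2] = 0*3 + -3*3 + -3*-3 = 0
y[3] = 0*3 + -3*-3 = 9
y[4] = 0*-3 = 0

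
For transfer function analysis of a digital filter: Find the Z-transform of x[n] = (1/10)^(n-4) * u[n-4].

Time-shifting property: if X(z) = Z{x[n]}, then Z{x[n-d]} = z^(-d) * X(z)
X(z) = z/(z - 1/10) for x[n] = (1/10)^n * u[n]
Z{x[n-4]} = z^(-4) * z/(z - 1/10) = z^(-3)/(z - 1/10)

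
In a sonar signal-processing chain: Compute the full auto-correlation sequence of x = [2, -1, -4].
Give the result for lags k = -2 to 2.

r_xx[k] = sum_m x[m]*x[m+k], indexed from 0, for k = -2 to 2:
  r_xx[-2] = x[2]*x[0] = -8
  r_xx[-1] = x[1]*x[0] + x[2]*x[1] = 2
  r_xx[0] = x[0]*x[0] + x[1]*x[1] + x[2]*x[2] = 21
  r_xx[1] = x[0]*x[1] + x[1]*x[2] = 2
  r_xx[2] = x[0]*x[2] = -8
r_xx = [-8, 2, 21, 2, -8]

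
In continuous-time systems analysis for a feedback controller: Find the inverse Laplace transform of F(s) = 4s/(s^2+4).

Standard pair: s/(s^2+w^2) <-> cos(wt)*u(t)
With k=4, w=2: f(t) = 4*cos(2t)*u(t)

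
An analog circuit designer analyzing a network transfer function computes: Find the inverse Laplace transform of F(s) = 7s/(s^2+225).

Standard pair: s/(s^2+w^2) <-> cos(wt)*u(t)
With k=7, w=15: f(t) = 7*cos(15t)*u(t)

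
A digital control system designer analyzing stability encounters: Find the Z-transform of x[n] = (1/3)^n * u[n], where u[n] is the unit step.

The Z-transform of a^n * u[n] is z/(z-a) for |z| > |a|.
Here a = 1/3, so X(z) = z/(z - (1/3)) = 3z/(3z - 1)
ROC: |z| > 1/3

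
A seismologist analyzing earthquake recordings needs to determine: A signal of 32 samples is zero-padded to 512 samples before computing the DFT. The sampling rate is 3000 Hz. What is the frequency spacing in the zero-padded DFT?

Original DFT: N = 32, resolution = f_s/N = 3000/32 = 375/4 Hz
Zero-padded DFT: N = 512, resolution = f_s/N = 3000/512 = 375/64 Hz
Zero-padding interpolates the spectrum (finer frequency grid)
but does NOT improve the true spectral resolution (ability to resolve close frequencies).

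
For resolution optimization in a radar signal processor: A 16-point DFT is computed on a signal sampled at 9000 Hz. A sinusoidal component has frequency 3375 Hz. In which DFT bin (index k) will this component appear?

DFT frequency resolution = f_s/N = 9000/16 = 1125/2 Hz
Bin index k = f_signal / resolution = 3375 / 1125/2 = 6
The signal frequency 3375 Hz falls in DFT bin k = 6.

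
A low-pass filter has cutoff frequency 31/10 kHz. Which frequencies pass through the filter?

A low-pass filter passes all frequencies below the cutoff frequency 31/10 kHz and attenuates higher frequencies.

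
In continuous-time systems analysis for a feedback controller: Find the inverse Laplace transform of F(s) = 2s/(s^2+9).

Standard pair: s/(s^2+w^2) <-> cos(wt)*u(t)
With k=2, w=3: f(t) = 2*cos(3t)*u(t)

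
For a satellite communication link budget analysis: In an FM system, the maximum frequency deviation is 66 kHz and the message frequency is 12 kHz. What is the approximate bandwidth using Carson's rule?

Carson's rule: BW = 2*(delta_f + f_m)
= 2*(66 + 12) kHz = 156 kHz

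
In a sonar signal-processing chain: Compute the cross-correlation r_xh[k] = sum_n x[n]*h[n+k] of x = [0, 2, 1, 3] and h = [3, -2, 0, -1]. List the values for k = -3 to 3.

Both sequences indexed from 0 and zero outside their support.
Lags with overlap: k = -3 to 3.
  r_xh[-3] = x[3]*h[0] = 9
  r_xh[-2] = x[2]*h[0] + x[3]*h[1] = -3
  r_xh[-1] = x[1]*h[0] + x[2]*h[1] + x[3]*h[2] = 4
  r_xh[0] = x[0]*h[0] + x[1]*h[1] + x[2]*h[2] + x[3]*h[3] = -7
  r_xh[1] = x[0]*h[1] + x[1]*h[2] + x[2]*h[3] = -1
  r_xh[2] = x[0]*h[2] + x[1]*h[3] = -2
  r_xh[3] = x[0]*h[3] = 0
r_xh = [9, -3, 4, -7, -1, -2, 0] (for k = -3, ..., 3)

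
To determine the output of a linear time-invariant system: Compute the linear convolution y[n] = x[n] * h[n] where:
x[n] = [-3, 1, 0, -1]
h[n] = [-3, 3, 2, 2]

y[n] = sum_k x[k]*h[n-k]. Output length = len(x) + len(h) - 1 = 4 + 4 - 1 = 7.
y[0] = -3*-3 = 9
y[1] = 1*-3 + -3*3 = -12
y[2] = 0*-3 + 1*3 + -3*2 = -3
y[3] = -1*-3 + 0*3 + 1*2 + -3*2 = -1
y[4] = -1*3 + 0*2 + 1*2 = -1
y[5] = -1*2 + 0*2 = -2
y[6] = -1*2 = -2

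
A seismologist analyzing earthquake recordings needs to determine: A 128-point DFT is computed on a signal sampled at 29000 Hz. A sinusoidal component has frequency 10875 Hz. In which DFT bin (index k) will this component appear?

DFT frequency resolution = f_s/N = 29000/128 = 3625/16 Hz
Bin index k = f_signal / resolution = 10875 / 3625/16 = 48
The signal frequency 10875 Hz falls in DFT bin k = 48.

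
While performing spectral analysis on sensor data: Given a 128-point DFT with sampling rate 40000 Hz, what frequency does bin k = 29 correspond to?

The frequency of DFT bin k is: f_k = k * f_s / N
f_29 = 29 * 40000 / 128 = 18125/2 Hz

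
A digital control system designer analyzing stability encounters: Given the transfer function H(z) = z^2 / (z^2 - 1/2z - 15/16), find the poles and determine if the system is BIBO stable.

Poles are roots of the denominator: z^2 - 1/2z - 15/16 = 0.
Quadratic formula: z = [-(-1/2) +/- sqrt((-1/2)^2 - 4*(-15/16))] / 2
Discriminant = 1/4 + 15/4 = 4; sqrt = 2.
z = (1/2 +/- 2) / 2 => z = 5/4 or z = -3/4.
|p1| = 5/4, |p2| = 3/4.
For BIBO stability, all poles must lie inside the unit circle (|p| < 1).
System is UNSTABLE since at least one |p| >= 1.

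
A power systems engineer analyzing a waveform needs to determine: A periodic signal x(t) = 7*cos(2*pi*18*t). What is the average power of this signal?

Average power of A*cos(wt) is A^2/2.
P = 7^2 / 2 = 49/2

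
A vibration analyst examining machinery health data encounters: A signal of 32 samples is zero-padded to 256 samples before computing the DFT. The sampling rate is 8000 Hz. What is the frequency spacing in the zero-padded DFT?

Original DFT: N = 32, resolution = f_s/N = 8000/32 = 250 Hz
Zero-padded DFT: N = 256, resolution = f_s/N = 8000/256 = 125/4 Hz
Zero-padding interpolates the spectrum (finer frequency grid)
but does NOT improve the true spectral resolution (ability to resolve close frequencies).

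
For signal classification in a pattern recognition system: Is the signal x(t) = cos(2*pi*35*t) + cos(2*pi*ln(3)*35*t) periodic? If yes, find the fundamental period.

f1 = 35 Hz, f2 = 35*ln(3) Hz
Ratio f2/f1 = ln(3), which is irrational.
Since the frequency ratio is irrational, no common period exists.
The signal is not periodic.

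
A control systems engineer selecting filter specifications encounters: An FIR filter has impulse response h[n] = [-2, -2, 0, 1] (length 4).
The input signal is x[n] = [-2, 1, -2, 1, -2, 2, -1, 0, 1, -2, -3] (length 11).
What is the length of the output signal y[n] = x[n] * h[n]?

For linear convolution, the output length is:
len(y) = len(x) + len(h) - 1 = 11 + 4 - 1 = 14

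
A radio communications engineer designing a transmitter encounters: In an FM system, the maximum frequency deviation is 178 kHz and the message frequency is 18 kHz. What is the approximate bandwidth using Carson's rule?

Carson's rule: BW = 2*(delta_f + f_m)
= 2*(178 + 18) kHz = 392 kHz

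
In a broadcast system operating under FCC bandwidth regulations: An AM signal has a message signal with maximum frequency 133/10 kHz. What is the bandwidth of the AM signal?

In AM (double-sideband), the bandwidth is twice the message frequency.
BW = 2 * f_m = 2 * 133/10 kHz = 133/5 kHz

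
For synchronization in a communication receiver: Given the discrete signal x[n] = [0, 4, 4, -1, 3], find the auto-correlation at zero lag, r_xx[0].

The auto-correlation at zero lag r_xx[0] equals the signal energy.
r_xx[0] = sum of x[n]^2 = 0^2 + 4^2 + 4^2 + (-1)^2 + 3^2
= 0 + 16 + 16 + 1 + 9 = 42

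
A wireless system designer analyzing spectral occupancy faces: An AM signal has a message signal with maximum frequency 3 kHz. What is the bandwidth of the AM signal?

In AM (double-sideband), the bandwidth is twice the message frequency.
BW = 2 * f_m = 2 * 3 kHz = 6 kHz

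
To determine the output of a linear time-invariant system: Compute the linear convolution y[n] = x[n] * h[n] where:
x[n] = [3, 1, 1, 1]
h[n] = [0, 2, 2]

y[n] = sum_k x[k]*h[n-k]. Output length = len(x) + len(h) - 1 = 4 + 3 - 1 = 6.
y[0] = 3*0 = 0
y[1] = 1*0 + 3*2 = 6
y[2] = 1*0 + 1*2 + 3*2 = 8
y[3] = 1*0 + 1*2 + 1*2 = 4
y[4] = 1*2 + 1*2 = 4
y[5] = 1*2 = 2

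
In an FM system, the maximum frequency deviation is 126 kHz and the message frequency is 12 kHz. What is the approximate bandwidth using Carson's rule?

Carson's rule: BW = 2*(delta_f + f_m)
= 2*(126 + 12) kHz = 276 kHz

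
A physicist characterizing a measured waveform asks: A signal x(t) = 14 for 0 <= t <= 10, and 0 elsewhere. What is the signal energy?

Energy = integral of |x(t)|^2 dt over the signal duration
= 14^2 * 10 = 196 * 10 = 1960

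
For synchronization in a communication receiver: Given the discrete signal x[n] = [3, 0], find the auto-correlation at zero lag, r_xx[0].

The auto-correlation at zero lag r_xx[0] equals the signal energy.
r_xx[0] = sum of x[n]^2 = 3^2 + 0^2
= 9 + 0 = 9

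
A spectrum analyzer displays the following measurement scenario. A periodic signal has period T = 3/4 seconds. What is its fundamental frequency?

The fundamental frequency is the reciprocal of the period.
f = 1/T = 1/(3/4) = 4/3 Hz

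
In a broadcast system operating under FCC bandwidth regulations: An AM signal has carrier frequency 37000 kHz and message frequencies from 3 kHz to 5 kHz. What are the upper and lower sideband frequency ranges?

Upper sideband (USB) = fc + [fm_low, fm_high] = 37000 + [3, 5] = [37003, 37005] kHz
Lower sideband (LSB) = fc - [fm_high, fm_low] = 37000 - [5, 3] = [36995, 36997] kHz
Total occupied spectrum: 36995 kHz to 37005 kHz (plus carrier at 37000 kHz)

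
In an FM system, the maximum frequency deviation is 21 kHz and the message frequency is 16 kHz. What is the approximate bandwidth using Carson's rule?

Carson's rule: BW = 2*(delta_f + f_m)
= 2*(21 + 16) kHz = 74 kHz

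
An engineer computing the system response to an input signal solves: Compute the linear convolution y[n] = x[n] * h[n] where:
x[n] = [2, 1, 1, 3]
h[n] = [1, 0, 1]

y[n] = sum_k x[k]*h[n-k]. Output length = len(x) + len(h) - 1 = 4 + 3 - 1 = 6.
y[0] = 2*1 = 2
y[1] = 1*1 + 2*0 = 1
y[2] = 1*1 + 1*0 + 2*1 = 3
y[3] = 3*1 + 1*0 + 1*1 = 4
y[4] = 3*0 + 1*1 = 1
y[5] = 3*1 = 3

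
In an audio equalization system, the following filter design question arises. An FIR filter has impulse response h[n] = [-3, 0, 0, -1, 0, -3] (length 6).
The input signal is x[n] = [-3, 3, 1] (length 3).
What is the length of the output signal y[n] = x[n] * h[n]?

For linear convolution, the output length is:
len(y) = len(x) + len(h) - 1 = 3 + 6 - 1 = 8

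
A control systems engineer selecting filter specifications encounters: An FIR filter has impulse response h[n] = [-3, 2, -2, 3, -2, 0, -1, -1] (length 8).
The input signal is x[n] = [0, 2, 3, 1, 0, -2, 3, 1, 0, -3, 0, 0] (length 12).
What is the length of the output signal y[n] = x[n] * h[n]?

For linear convolution, the output length is:
len(y) = len(x) + len(h) - 1 = 12 + 8 - 1 = 19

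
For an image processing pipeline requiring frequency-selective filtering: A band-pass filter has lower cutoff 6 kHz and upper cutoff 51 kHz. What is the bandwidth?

Bandwidth = f_high - f_low
= 51 kHz - 6 kHz = 45 kHz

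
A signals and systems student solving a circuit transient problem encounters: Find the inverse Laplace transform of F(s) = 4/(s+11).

Standard pair: k/(s+a) <-> k*e^(-at)*u(t)
With k=4, a=11: f(t) = 4*e^(-11t)*u(t)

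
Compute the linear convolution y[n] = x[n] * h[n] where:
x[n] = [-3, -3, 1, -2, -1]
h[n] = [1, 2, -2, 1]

y[n] = sum_k x[k]*h[n-k]. Output length = len(x) + len(h) - 1 = 5 + 4 - 1 = 8.
y[0] = -3*1 = -3
y[1] = -3*1 + -3*2 = -9
y[2] = 1*1 + -3*2 + -3*-2 = 1
y[3] = -2*1 + 1*2 + -3*-2 + -3*1 = 3
y[4] = -1*1 + -2*2 + 1*-2 + -3*1 = -10
y[5] = -1*2 + -2*-2 + 1*1 = 3
y[6] = -1*-2 + -2*1 = 0
y[7] = -1*1 = -1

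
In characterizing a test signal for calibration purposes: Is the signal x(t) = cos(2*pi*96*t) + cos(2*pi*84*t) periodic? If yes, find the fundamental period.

f1 = 96 Hz, f2 = 84 Hz
Period T1 = 1/96, T2 = 1/84
Ratio T1/T2 = 84/96, which is rational.
The signal is periodic with fundamental period T = 1/GCD(96,84) = 1/12 s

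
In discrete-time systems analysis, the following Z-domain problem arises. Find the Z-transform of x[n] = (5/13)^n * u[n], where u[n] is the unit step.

The Z-transform of a^n * u[n] is z/(z-a) for |z| > |a|.
Here a = 5/13, so X(z) = z/(z - (5/13)) = 13z/(13z - 5)
ROC: |z| > 5/13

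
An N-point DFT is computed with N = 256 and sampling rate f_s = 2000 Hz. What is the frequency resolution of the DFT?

DFT frequency resolution = f_s / N
= 2000 / 256 = 125/16 Hz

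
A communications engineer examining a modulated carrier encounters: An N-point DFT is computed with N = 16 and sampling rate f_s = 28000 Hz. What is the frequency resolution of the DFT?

DFT frequency resolution = f_s / N
= 28000 / 16 = 1750 Hz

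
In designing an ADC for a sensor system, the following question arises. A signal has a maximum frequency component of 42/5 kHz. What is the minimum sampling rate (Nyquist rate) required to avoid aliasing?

By the Nyquist-Shannon sampling theorem,
the minimum sampling rate (Nyquist rate) must be at least 2 * f_max.
Nyquist rate = 2 * 42/5 kHz = 84/5 kHz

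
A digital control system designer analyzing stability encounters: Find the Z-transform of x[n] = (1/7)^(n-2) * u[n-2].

Time-shifting property: if X(z) = Z{x[n]}, then Z{x[n-d]} = z^(-d) * X(z)
X(z) = z/(z - 1/7) for x[n] = (1/7)^n * u[n]
Z{x[n-2]} = z^(-2) * z/(z - 1/7) = z^(-1)/(z - 1/7)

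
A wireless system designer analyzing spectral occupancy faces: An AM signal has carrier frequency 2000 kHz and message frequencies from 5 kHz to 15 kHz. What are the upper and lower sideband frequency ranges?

Upper sideband (USB) = fc + [fm_low, fm_high] = 2000 + [5, 15] = [2005, 2015] kHz
Lower sideband (LSB) = fc - [fm_high, fm_low] = 2000 - [15, 5] = [1985, 1995] kHz
Total occupied spectrum: 1985 kHz to 2015 kHz (plus carrier at 2000 kHz)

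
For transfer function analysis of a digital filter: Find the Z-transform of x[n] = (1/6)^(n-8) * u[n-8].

Time-shifting property: if X(z) = Z{x[n]}, then Z{x[n-d]} = z^(-d) * X(z)
X(z) = z/(z - 1/6) for x[n] = (1/6)^n * u[n]
Z{x[n-8]} = z^(-8) * z/(z - 1/6) = z^(-7)/(z - 1/6)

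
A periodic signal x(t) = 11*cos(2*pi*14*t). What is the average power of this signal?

Average power of A*cos(wt) is A^2/2.
P = 11^2 / 2 = 121/2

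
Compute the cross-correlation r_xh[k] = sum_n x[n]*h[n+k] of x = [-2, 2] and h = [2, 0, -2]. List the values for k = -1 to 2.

Both sequences indexed from 0 and zero outside their support.
Lags with overlap: k = -1 to 2.
  r_xh[-1] = x[1]*h[0] = 4
  r_xh[0] = x[0]*h[0] + x[1]*h[1] = -4
  r_xh[1] = x[0]*h[1] + x[1]*h[2] = -4
  r_xh[2] = x[0]*h[2] = 4
r_xh = [4, -4, -4, 4] (for k = -1, ..., 2)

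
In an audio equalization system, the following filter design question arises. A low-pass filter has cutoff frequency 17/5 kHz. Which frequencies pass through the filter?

A low-pass filter passes all frequencies below the cutoff frequency 17/5 kHz and attenuates higher frequencies.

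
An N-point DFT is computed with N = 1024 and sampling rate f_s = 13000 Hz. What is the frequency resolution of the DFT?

DFT frequency resolution = f_s / N
= 13000 / 1024 = 1625/128 Hz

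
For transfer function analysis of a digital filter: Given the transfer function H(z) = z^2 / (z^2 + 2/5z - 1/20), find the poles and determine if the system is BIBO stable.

Poles are roots of the denominator: z^2 + 2/5z - 1/20 = 0.
Quadratic formula: z = [-(2/5) +/- sqrt((2/5)^2 - 4*(-1/20))] / 2
Discriminant = 4/25 + 1/5 = 9/25; sqrt = 3/5.
z = (-2/5 +/- 3/5) / 2 => z = 1/10 or z = -1/2.
|p1| = 1/2, |p2| = 1/10.
For BIBO stability, all poles must lie inside the unit circle (|p| < 1).
System is STABLE since both |p| < 1.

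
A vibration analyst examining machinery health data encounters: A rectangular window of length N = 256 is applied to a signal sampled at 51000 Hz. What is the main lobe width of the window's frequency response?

For a rectangular window of length N,
the main lobe width in frequency is 2*f_s/N.
= 2*51000/256 = 6375/16 Hz
This determines the minimum frequency separation for resolving two sinusoids.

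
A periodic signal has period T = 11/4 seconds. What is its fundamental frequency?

The fundamental frequency is the reciprocal of the period.
f = 1/T = 1/(11/4) = 4/11 Hz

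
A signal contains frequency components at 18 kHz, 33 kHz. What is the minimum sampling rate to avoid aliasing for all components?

The highest frequency component is f_max = 33 kHz.
Nyquist rate = 2 * f_max = 2 * 33 kHz = 66 kHz.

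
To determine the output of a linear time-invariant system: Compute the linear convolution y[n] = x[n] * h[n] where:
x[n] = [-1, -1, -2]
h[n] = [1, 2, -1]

y[n] = sum_k x[k]*h[n-k]. Output length = len(x) + len(h) - 1 = 3 + 3 - 1 = 5.
y[0] = -1*1 = -1
y[1] = -1*1 + -1*2 = -3
y[2] = -2*1 + -1*2 + -1*-1 = -3
y[3] = -2*2 + -1*-1 = -3
y[4] = -2*-1 = 2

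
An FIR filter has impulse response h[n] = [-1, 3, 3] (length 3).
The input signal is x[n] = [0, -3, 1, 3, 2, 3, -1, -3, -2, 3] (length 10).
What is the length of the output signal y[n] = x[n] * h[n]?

For linear convolution, the output length is:
len(y) = len(x) + len(h) - 1 = 10 + 3 - 1 = 12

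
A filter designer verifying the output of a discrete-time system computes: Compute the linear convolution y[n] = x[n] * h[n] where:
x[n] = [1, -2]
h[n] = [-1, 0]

y[n] = sum_k x[k]*h[n-k]. Output length = len(x) + len(h) - 1 = 2 + 2 - 1 = 3.
y[0] = 1*-1 = -1
y[1] = -2*-1 + 1*0 = 2
y[2] = -2*0 = 0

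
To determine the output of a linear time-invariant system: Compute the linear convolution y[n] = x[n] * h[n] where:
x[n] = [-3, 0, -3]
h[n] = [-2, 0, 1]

y[n] = sum_k x[k]*h[n-k]. Output length = len(x) + len(h) - 1 = 3 + 3 - 1 = 5.
y[0] = -3*-2 = 6
y[1] = 0*-2 + -3*0 = 0
y[2] = -3*-2 + 0*0 + -3*1 = 3
y[3] = -3*0 + 0*1 = 0
y[4] = -3*1 = -3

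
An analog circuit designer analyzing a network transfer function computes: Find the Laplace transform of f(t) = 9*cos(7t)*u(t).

Standard pair: cos(wt)*u(t) <-> s/(s^2+w^2)
With w = 7: L{9*cos(7t)*u(t)} = 9s/(s^2+49)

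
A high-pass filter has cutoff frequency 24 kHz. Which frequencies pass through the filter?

A high-pass filter passes all frequencies above the cutoff frequency 24 kHz and attenuates lower frequencies.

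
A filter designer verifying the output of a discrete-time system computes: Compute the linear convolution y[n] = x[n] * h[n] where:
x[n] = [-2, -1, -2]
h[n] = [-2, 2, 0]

y[n] = sum_k x[k]*h[n-k]. Output length = len(x) + len(h) - 1 = 3 + 3 - 1 = 5.
y[0] = -2*-2 = 4
y[1] = -1*-2 + -2*2 = -2
y[2] = -2*-2 + -1*2 + -2*0 = 2
y[3] = -2*2 + -1*0 = -4
y[4] = -2*0 = 0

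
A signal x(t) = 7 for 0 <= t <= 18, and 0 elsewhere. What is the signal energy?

Energy = integral of |x(t)|^2 dt over the signal duration
= 7^2 * 18 = 49 * 18 = 882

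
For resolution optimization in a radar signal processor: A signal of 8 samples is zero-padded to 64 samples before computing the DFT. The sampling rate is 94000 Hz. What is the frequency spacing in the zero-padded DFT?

Original DFT: N = 8, resolution = f_s/N = 94000/8 = 11750 Hz
Zero-padded DFT: N = 64, resolution = f_s/N = 94000/64 = 5875/4 Hz
Zero-padding interpolates the spectrum (finer frequency grid)
but does NOT improve the true spectral resolution (ability to resolve close frequencies).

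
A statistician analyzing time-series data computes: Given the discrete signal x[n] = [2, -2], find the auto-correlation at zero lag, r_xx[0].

The auto-correlation at zero lag r_xx[0] equals the signal energy.
r_xx[0] = sum of x[n]^2 = 2^2 + (-2)^2
= 4 + 4 = 8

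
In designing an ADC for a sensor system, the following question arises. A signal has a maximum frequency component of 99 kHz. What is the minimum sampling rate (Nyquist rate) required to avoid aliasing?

By the Nyquist-Shannon sampling theorem,
the minimum sampling rate (Nyquist rate) must be at least 2 * f_max.
Nyquist rate = 2 * 99 kHz = 198 kHz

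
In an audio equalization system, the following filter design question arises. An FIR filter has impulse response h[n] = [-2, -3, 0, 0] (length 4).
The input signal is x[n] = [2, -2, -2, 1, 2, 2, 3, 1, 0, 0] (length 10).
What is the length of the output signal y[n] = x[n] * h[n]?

For linear convolution, the output length is:
len(y) = len(x) + len(h) - 1 = 10 + 4 - 1 = 13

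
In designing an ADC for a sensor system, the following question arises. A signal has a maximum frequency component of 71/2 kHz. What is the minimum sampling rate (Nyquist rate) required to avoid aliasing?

By the Nyquist-Shannon sampling theorem,
the minimum sampling rate (Nyquist rate) must be at least 2 * f_max.
Nyquist rate = 2 * 71/2 kHz = 71 kHz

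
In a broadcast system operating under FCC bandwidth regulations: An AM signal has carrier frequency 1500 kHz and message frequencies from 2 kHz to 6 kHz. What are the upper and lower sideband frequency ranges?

Upper sideband (USB) = fc + [fm_low, fm_high] = 1500 + [2, 6] = [1502, 1506] kHz
Lower sideband (LSB) = fc - [fm_high, fm_low] = 1500 - [6, 2] = [1494, 1498] kHz
Total occupied spectrum: 1494 kHz to 1506 kHz (plus carrier at 1500 kHz)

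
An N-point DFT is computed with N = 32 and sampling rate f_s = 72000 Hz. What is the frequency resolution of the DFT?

DFT frequency resolution = f_s / N
= 72000 / 32 = 2250 Hz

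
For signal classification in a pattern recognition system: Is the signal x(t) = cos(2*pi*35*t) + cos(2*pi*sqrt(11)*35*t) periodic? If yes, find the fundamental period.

f1 = 35 Hz, f2 = 35*sqrt(11) Hz
Ratio f2/f1 = sqrt(11), which is irrational.
Since the frequency ratio is irrational, no common period exists.
The signal is not periodic.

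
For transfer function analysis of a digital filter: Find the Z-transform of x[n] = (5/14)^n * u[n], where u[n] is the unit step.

The Z-transform of a^n * u[n] is z/(z-a) for |z| > |a|.
Here a = 5/14, so X(z) = z/(z - (5/14)) = 14z/(14z - 5)
ROC: |z| > 5/14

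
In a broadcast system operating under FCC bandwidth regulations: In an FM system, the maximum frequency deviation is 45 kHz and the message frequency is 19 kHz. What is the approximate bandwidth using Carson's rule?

Carson's rule: BW = 2*(delta_f + f_m)
= 2*(45 + 19) kHz = 128 kHz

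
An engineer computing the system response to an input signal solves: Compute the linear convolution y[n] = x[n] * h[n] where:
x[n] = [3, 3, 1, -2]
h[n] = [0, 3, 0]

y[n] = sum_k x[k]*h[n-k]. Output length = len(x) + len(h) - 1 = 4 + 3 - 1 = 6.
y[0] = 3*0 = 0
y[1] = 3*0 + 3*3 = 9
y[2] = 1*0 + 3*3 + 3*0 = 9
y[3] = -2*0 + 1*3 + 3*0 = 3
y[4] = -2*3 + 1*0 = -6
y[5] = -2*0 = 0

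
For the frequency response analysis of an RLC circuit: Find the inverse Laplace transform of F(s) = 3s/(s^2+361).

Standard pair: s/(s^2+w^2) <-> cos(wt)*u(t)
With k=3, w=19: f(t) = 3*cos(19t)*u(t)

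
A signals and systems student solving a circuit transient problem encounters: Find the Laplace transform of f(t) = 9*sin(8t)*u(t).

Standard pair: sin(wt)*u(t) <-> w/(s^2+w^2)
With w = 8: L{9*sin(8t)*u(t)} = 72/(s^2+64)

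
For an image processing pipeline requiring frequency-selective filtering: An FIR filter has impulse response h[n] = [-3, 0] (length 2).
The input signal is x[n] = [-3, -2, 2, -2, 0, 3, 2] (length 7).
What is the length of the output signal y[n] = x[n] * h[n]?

For linear convolution, the output length is:
len(y) = len(x) + len(h) - 1 = 7 + 2 - 1 = 8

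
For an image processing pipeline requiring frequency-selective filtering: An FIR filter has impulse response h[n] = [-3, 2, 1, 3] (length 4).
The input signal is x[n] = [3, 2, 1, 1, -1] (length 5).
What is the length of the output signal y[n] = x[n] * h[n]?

For linear convolution, the output length is:
len(y) = len(x) + len(h) - 1 = 5 + 4 - 1 = 8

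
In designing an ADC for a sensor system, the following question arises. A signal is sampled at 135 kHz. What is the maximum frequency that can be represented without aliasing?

The maximum frequency that can be represented without aliasing
is the Nyquist frequency: f_max = f_s / 2 = 135 kHz / 2 = 135/2 kHz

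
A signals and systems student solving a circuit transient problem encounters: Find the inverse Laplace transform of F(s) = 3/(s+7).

Standard pair: k/(s+a) <-> k*e^(-at)*u(t)
With k=3, a=7: f(t) = 3*e^(-7t)*u(t)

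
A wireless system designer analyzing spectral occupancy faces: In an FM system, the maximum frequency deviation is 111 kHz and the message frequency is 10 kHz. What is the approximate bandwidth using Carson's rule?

Carson's rule: BW = 2*(delta_f + f_m)
= 2*(111 + 10) kHz = 242 kHz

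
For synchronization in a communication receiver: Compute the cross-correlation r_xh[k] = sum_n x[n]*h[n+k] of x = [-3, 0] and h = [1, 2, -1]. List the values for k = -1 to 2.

Both sequences indexed from 0 and zero outside their support.
Lags with overlap: k = -1 to 2.
  r_xh[-1] = x[1]*h[0] = 0
  r_xh[0] = x[0]*h[0] + x[1]*h[1] = -3
  r_xh[1] = x[0]*h[1] + x[1]*h[2] = -6
  r_xh[2] = x[0]*h[2] = 3
r_xh = [0, -3, -6, 3] (for k = -1, ..., 2)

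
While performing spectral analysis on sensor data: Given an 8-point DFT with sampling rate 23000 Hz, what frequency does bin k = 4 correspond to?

The frequency of DFT bin k is: f_k = k * f_s / N
f_4 = 4 * 23000 / 8 = 11500 Hz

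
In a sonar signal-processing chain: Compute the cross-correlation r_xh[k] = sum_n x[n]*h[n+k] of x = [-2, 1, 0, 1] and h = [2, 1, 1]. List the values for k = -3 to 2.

Both sequences indexed from 0 and zero outside their support.
Lags with overlap: k = -3 to 2.
  r_xh[-3] = x[3]*h[0] = 2
  r_xh[-2] = x[2]*h[0] + x[3]*h[1] = 1
  r_xh[-1] = x[1]*h[0] + x[2]*h[1] + x[3]*h[2] = 3
  r_xh[0] = x[0]*h[0] + x[1]*h[1] + x[2]*h[2] = -3
  r_xh[1] = x[0]*h[1] + x[1]*h[2] = -1
  r_xh[2] = x[0]*h[2] = -2
r_xh = [2, 1, 3, -3, -1, -2] (for k = -3, ..., 2)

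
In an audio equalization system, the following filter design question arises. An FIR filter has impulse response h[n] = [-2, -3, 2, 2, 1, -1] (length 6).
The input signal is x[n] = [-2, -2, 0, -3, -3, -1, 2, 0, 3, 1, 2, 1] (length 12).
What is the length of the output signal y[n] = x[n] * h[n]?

For linear convolution, the output length is:
len(y) = len(x) + len(h) - 1 = 12 + 6 - 1 = 17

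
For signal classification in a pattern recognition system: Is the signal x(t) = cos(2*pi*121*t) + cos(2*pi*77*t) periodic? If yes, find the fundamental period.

f1 = 121 Hz, f2 = 77 Hz
Period T1 = 1/121, T2 = 1/77
Ratio T1/T2 = 77/121, which is rational.
The signal is periodic with fundamental period T = 1/GCD(121,77) = 1/11 s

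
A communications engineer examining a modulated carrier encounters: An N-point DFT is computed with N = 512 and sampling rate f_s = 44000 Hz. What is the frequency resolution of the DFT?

DFT frequency resolution = f_s / N
= 44000 / 512 = 1375/16 Hz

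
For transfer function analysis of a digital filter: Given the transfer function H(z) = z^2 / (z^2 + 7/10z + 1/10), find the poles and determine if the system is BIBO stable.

Poles are roots of the denominator: z^2 + 7/10z + 1/10 = 0.
Quadratic formula: z = [-(7/10) +/- sqrt((7/10)^2 - 4*(1/10))] / 2
Discriminant = 49/100 - 2/5 = 9/100; sqrt = 3/10.
z = (-7/10 +/- 3/10) / 2 => z = -1/5 or z = -1/2.
|p1| = 1/2, |p2| = 1/5.
For BIBO stability, all poles must lie inside the unit circle (|p| < 1).
System is STABLE since both |p| < 1.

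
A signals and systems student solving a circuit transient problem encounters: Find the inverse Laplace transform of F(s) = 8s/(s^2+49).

Standard pair: s/(s^2+w^2) <-> cos(wt)*u(t)
With k=8, w=7: f(t) = 8*cos(7t)*u(t)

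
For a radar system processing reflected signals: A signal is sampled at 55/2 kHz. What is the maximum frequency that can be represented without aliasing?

The maximum frequency that can be represented without aliasing
is the Nyquist frequency: f_max = f_s / 2 = 55/2 kHz / 2 = 55/4 kHz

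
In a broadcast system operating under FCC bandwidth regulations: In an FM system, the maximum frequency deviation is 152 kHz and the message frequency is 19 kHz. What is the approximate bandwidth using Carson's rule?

Carson's rule: BW = 2*(delta_f + f_m)
= 2*(152 + 19) kHz = 342 kHz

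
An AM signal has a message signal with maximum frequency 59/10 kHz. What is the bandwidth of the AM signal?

In AM (double-sideband), the bandwidth is twice the message frequency.
BW = 2 * f_m = 2 * 59/10 kHz = 59/5 kHz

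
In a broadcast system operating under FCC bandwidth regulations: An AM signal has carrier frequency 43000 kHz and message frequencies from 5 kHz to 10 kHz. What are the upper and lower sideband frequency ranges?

Upper sideband (USB) = fc + [fm_low, fm_high] = 43000 + [5, 10] = [43005, 43010] kHz
Lower sideband (LSB) = fc - [fm_high, fm_low] = 43000 - [10, 5] = [42990, 42995] kHz
Total occupied spectrum: 42990 kHz to 43010 kHz (plus carrier at 43000 kHz)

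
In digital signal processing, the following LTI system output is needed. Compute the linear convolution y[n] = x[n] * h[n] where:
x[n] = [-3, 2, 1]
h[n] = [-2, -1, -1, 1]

y[n] = sum_k x[k]*h[n-k]. Output length = len(x) + len(h) - 1 = 3 + 4 - 1 = 6.
y[0] = -3*-2 = 6
y[1] = 2*-2 + -3*-1 = -1
y[2] = 1*-2 + 2*-1 + -3*-1 = -1
y[3] = 1*-1 + 2*-1 + -3*1 = -6
y[4] = 1*-1 + 2*1 = 1
y[5] = 1*1 = 1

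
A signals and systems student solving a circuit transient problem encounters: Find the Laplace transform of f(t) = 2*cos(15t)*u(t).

Standard pair: cos(wt)*u(t) <-> s/(s^2+w^2)
With w = 15: L{2*cos(15t)*u(t)} = 2s/(s^2+225)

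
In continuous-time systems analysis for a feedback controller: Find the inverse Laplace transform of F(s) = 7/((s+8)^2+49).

Standard pair: w/((s+a)^2+w^2) <-> e^(-at)*sin(wt)*u(t)
With a=8, w=7: f(t) = e^(-8t)*sin(7t)*u(t)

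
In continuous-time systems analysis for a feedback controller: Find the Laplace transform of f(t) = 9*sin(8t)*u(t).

Standard pair: sin(wt)*u(t) <-> w/(s^2+w^2)
With w = 8: L{9*sin(8t)*u(t)} = 72/(s^2+64)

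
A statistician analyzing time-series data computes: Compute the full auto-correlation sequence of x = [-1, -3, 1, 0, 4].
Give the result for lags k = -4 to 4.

r_xx[k] = sum_m x[m]*x[m+k], indexed from 0, for k = -4 to 4:
  r_xx[-4] = x[4]*x[0] = -4
  r_xx[-3] = x[3]*x[0] + x[4]*x[1] = -12
  r_xx[-2] = x[2]*x[0] + x[3]*x[1] + x[4]*x[2] = 3
  r_xx[-1] = x[1]*x[0] + x[2]*x[1] + x[3]*x[2] + x[4]*x[3] = 0
  r_xx[0] = x[0]*x[0] + x[1]*x[1] + x[2]*x[2] + x[3]*x[3] + x[4]*x[4] = 27
  r_xx[1] = x[0]*x[1] + x[1]*x[2] + x[2]*x[3] + x[3]*x[4] = 0
  r_xx[2] = x[0]*x[2] + x[1]*x[3] + x[2]*x[4] = 3
  r_xx[3] = x[0]*x[3] + x[1]*x[4] = -12
  r_xx[4] = x[0]*x[4] = -4
r_xx = [-4, -12, 3, 0, 27, 0, 3, -12, -4]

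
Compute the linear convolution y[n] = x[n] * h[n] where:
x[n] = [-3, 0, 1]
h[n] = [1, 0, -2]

y[n] = sum_k x[k]*h[n-k]. Output length = len(x) + len(h) - 1 = 3 + 3 - 1 = 5.
y[0] = -3*1 = -3
y[1] = 0*1 + -3*0 = 0
y[2] = 1*1 + 0*0 + -3*-2 = 7
y[3] = 1*0 + 0*-2 = 0
y[4] = 1*-2 = -2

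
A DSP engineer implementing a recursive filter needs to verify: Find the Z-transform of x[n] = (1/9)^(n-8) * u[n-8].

Time-shifting property: if X(z) = Z{x[n]}, then Z{x[n-d]} = z^(-d) * X(z)
X(z) = z/(z - 1/9) for x[n] = (1/9)^n * u[n]
Z{x[n-8]} = z^(-8) * z/(z - 1/9) = z^(-7)/(z - 1/9)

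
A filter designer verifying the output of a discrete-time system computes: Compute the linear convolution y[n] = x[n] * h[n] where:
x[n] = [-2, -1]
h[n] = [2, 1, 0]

y[n] = sum_k x[k]*h[n-k]. Output length = len(x) + len(h) - 1 = 2 + 3 - 1 = 4.
y[0] = -2*2 = -4
y[1] = -1*2 + -2*1 = -4
y[2] = -1*1 + -2*0 = -1
y[3] = -1*0 = 0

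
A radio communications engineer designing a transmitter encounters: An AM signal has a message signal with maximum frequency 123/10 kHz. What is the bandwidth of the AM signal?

In AM (double-sideband), the bandwidth is twice the message frequency.
BW = 2 * f_m = 2 * 123/10 kHz = 123/5 kHz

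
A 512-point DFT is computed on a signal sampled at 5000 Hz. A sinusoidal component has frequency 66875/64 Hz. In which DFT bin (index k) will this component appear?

DFT frequency resolution = f_s/N = 5000/512 = 625/64 Hz
Bin index k = f_signal / resolution = 66875/64 / 625/64 = 107
The signal frequency 66875/64 Hz falls in DFT bin k = 107.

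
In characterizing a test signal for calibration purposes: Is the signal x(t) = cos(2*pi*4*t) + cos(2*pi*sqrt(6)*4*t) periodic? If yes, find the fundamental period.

f1 = 4 Hz, f2 = 4*sqrt(6) Hz
Ratio f2/f1 = sqrt(6), which is irrational.
Since the frequency ratio is irrational, no common period exists.
The signal is not periodic.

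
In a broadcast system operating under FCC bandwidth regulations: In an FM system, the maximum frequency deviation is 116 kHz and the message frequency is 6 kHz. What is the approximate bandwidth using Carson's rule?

Carson's rule: BW = 2*(delta_f + f_m)
= 2*(116 + 6) kHz = 244 kHz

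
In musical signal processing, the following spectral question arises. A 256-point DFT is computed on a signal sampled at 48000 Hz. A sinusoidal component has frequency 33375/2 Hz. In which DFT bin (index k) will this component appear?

DFT frequency resolution = f_s/N = 48000/256 = 375/2 Hz
Bin index k = f_signal / resolution = 33375/2 / 375/2 = 89
The signal frequency 33375/2 Hz falls in DFT bin k = 89.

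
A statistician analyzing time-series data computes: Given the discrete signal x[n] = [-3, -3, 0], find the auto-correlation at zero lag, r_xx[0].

The auto-correlation at zero lag r_xx[0] equals the signal energy.
r_xx[0] = sum of x[n]^2 = (-3)^2 + (-3)^2 + 0^2
= 9 + 9 + 0 = 18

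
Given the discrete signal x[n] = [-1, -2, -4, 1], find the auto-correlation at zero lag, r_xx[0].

The auto-correlation at zero lag r_xx[0] equals the signal energy.
r_xx[0] = sum of x[n]^2 = (-1)^2 + (-2)^2 + (-4)^2 + 1^2
= 1 + 4 + 16 + 1 = 22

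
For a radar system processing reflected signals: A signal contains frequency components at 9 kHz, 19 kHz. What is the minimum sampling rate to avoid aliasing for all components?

The highest frequency component is f_max = 19 kHz.
Nyquist rate = 2 * f_max = 2 * 19 kHz = 38 kHz.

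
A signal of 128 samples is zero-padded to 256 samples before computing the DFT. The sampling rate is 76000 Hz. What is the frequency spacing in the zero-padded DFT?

Original DFT: N = 128, resolution = f_s/N = 76000/128 = 2375/4 Hz
Zero-padded DFT: N = 256, resolution = f_s/N = 76000/256 = 2375/8 Hz
Zero-padding interpolates the spectrum (finer frequency grid)
but does NOT improve the true spectral resolution (ability to resolve close frequencies).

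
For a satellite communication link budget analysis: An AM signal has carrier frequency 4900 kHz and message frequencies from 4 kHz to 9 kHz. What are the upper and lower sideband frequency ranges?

Upper sideband (USB) = fc + [fm_low, fm_high] = 4900 + [4, 9] = [4904, 4909] kHz
Lower sideband (LSB) = fc - [fm_high, fm_low] = 4900 - [9, 4] = [4891, 4896] kHz
Total occupied spectrum: 4891 kHz to 4909 kHz (plus carrier at 4900 kHz)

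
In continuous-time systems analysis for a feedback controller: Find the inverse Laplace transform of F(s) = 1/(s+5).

Standard pair: k/(s+a) <-> k*e^(-at)*u(t)
With k=1, a=5: f(t) = e^(-5t)*u(t)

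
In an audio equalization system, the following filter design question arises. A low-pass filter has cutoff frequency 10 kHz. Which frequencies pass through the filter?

A low-pass filter passes all frequencies below the cutoff frequency 10 kHz and attenuates higher frequencies.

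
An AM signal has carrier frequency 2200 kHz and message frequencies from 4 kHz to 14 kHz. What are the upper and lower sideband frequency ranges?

Upper sideband (USB) = fc + [fm_low, fm_high] = 2200 + [4, 14] = [2204, 2214] kHz
Lower sideband (LSB) = fc - [fm_high, fm_low] = 2200 - [14, 4] = [2186, 2196] kHz
Total occupied spectrum: 2186 kHz to 2214 kHz (plus carrier at 2200 kHz)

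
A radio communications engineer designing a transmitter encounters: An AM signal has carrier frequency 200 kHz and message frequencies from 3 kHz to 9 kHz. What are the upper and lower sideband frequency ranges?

Upper sideband (USB) = fc + [fm_low, fm_high] = 200 + [3, 9] = [203, 209] kHz
Lower sideband (LSB) = fc - [fm_high, fm_low] = 200 - [9, 3] = [191, 197] kHz
Total occupied spectrum: 191 kHz to 209 kHz (plus carrier at 200 kHz)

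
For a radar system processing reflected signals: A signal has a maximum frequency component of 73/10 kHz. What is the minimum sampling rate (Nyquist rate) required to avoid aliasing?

By the Nyquist-Shannon sampling theorem,
the minimum sampling rate (Nyquist rate) must be at least 2 * f_max.
Nyquist rate = 2 * 73/10 kHz = 73/5 kHz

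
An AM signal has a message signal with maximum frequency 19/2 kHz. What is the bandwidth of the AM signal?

In AM (double-sideband), the bandwidth is twice the message frequency.
BW = 2 * f_m = 2 * 19/2 kHz = 19 kHz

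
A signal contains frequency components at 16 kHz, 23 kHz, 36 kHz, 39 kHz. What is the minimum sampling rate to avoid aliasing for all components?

The highest frequency component is f_max = 39 kHz.
Nyquist rate = 2 * f_max = 2 * 39 kHz = 78 kHz.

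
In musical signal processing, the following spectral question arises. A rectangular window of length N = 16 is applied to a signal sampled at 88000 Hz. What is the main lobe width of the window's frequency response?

For a rectangular window of length N,
the main lobe width in frequency is 2*f_s/N.
= 2*88000/16 = 11000 Hz
This determines the minimum frequency separation for resolving two sinusoids.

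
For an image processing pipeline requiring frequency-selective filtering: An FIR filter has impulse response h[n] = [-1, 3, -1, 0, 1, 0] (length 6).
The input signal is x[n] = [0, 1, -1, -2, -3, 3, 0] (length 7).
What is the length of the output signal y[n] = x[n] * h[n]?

For linear convolution, the output length is:
len(y) = len(x) + len(h) - 1 = 7 + 6 - 1 = 12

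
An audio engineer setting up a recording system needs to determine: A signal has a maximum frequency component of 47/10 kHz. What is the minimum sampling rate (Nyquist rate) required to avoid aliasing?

By the Nyquist-Shannon sampling theorem,
the minimum sampling rate (Nyquist rate) must be at least 2 * f_max.
Nyquist rate = 2 * 47/10 kHz = 47/5 kHz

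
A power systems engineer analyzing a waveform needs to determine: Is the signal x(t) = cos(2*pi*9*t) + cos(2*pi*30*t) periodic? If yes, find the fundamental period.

f1 = 9 Hz, f2 = 30 Hz
Period T1 = 1/9, T2 = 1/30
Ratio T1/T2 = 30/9, which is rational.
The signal is periodic with fundamental period T = 1/GCD(9,30) = 1/3 s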